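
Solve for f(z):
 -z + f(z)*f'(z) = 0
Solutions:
 f(z) = -sqrt(C1 + z^2)
 f(z) = sqrt(C1 + z^2)


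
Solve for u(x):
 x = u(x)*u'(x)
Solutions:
 u(x) = -sqrt(C1 + x^2)
 u(x) = sqrt(C1 + x^2)


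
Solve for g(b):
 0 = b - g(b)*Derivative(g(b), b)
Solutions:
 g(b) = -sqrt(C1 + b^2)
 g(b) = sqrt(C1 + b^2)


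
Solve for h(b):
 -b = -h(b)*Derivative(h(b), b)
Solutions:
 h(b) = -sqrt(C1 + b^2)
 h(b) = sqrt(C1 + b^2)


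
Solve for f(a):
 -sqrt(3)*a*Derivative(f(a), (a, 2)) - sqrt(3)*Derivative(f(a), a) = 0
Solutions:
 f(a) = C1 + C2*log(a)


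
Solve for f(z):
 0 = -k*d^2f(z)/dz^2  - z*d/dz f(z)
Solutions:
 f(z) = C1 + C2*sqrt(k)*erf(sqrt(2)*z*sqrt(1/k)/2)


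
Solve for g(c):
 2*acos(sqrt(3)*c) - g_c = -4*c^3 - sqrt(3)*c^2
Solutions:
 g(c) = C1 + c^4 + sqrt(3)*c^3/3 + 2*c*acos(sqrt(3)*c) - 2*sqrt(3)*sqrt(1 - 3*c^2)/3


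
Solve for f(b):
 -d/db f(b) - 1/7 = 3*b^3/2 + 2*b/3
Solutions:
 f(b) = C1 - 3*b^4/8 - b^2/3 - b/7


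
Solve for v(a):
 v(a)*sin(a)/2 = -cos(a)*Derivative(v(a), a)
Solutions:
 v(a) = C1*sqrt(cos(a))


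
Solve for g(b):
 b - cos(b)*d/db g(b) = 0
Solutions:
 g(b) = C1 + Integral(b/cos(b), b)


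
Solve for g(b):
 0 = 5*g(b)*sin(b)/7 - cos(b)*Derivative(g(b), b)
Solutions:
 g(b) = C1/cos(b)^(5/7)


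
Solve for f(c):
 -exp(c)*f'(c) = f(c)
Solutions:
 f(c) = C1*exp(exp(-c))


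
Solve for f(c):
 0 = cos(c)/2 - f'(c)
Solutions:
 f(c) = C1 + sin(c)/2


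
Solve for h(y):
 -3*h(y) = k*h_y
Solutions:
 h(y) = C1*exp(-3*y/k)


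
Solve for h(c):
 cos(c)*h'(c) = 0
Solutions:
 h(c) = C1


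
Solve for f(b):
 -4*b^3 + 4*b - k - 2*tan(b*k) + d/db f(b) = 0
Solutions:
 f(b) = C1 + b^4 - 2*b^2 + b*k + 2*Piecewise((-log(cos(b*k))/k, Ne(k, 0)), (0, True))


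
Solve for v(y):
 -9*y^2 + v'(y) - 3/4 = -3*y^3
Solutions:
 v(y) = C1 - 3*y^4/4 + 3*y^3 + 3*y/4


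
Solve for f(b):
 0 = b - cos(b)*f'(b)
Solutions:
 f(b) = C1 + Integral(b/cos(b), b)


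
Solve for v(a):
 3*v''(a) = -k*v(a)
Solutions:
 v(a) = C1*exp(-sqrt(3)*a*sqrt(-k)/3) + C2*exp(sqrt(3)*a*sqrt(-k)/3)


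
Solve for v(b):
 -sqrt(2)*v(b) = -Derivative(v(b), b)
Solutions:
 v(b) = C1*exp(sqrt(2)*b)


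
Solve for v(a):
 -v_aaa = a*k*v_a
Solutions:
 v(a) = C1 + Integral(C2*airyai(a*(-k)^(1/3)) + C3*airybi(a*(-k)^(1/3)), a)


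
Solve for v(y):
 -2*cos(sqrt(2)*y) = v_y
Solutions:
 v(y) = C1 - sqrt(2)*sin(sqrt(2)*y)


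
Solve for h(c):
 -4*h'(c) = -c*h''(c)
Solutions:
 h(c) = C1 + C2*c^5


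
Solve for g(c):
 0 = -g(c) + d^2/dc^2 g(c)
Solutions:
 g(c) = C1*exp(-c) + C2*exp(c)


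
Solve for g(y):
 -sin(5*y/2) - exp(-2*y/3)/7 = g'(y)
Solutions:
 g(y) = C1 + 2*cos(5*y/2)/5 + 3*exp(-2*y/3)/14


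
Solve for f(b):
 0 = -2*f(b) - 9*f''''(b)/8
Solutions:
 f(b) = (C1*sin(sqrt(6)*b/3) + C2*cos(sqrt(6)*b/3))*exp(-sqrt(6)*b/3) + (C3*sin(sqrt(6)*b/3) + C4*cos(sqrt(6)*b/3))*exp(sqrt(6)*b/3)


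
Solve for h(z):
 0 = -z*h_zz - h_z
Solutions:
 h(z) = C1 + C2*log(z)


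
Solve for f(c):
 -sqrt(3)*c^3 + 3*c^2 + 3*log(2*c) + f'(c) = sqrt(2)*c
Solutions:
 f(c) = C1 + sqrt(3)*c^4/4 - c^3 + sqrt(2)*c^2/2 - 3*c*log(c) - c*log(8) + 3*c


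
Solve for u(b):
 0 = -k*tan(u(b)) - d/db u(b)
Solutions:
 u(b) = pi - asin(C1*exp(-b*k))
 u(b) = asin(C1*exp(-b*k))


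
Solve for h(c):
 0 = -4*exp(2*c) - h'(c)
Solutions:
 h(c) = C1 - 2*exp(2*c)


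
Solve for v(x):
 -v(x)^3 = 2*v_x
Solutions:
 v(x) = -sqrt(-1/(C1 - x))
 v(x) = sqrt(-1/(C1 - x))


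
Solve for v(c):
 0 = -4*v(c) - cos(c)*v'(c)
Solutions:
 v(c) = C1*(sin(c)^2 - 2*sin(c) + 1)/(sin(c)^2 + 2*sin(c) + 1)


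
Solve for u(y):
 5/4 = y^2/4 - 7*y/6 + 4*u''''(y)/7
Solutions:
 u(y) = C1 + C2*y + C3*y^2 + C4*y^3 - 7*y^6/5760 + 49*y^5/2880 + 35*y^4/384


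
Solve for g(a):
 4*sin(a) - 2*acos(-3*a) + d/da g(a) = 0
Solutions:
 g(a) = C1 + 2*a*acos(-3*a) + 2*sqrt(1 - 9*a^2)/3 + 4*cos(a)


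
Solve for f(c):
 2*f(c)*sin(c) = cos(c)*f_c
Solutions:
 f(c) = C1/cos(c)^2


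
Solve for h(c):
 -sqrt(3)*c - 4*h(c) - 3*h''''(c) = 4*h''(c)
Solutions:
 h(c) = -sqrt(3)*c/4 + (C1*sin(sqrt(2)*3^(3/4)*c*cos(atan(sqrt(2))/2)/3) + C2*cos(sqrt(2)*3^(3/4)*c*cos(atan(sqrt(2))/2)/3))*exp(-sqrt(2)*3^(3/4)*c*sin(atan(sqrt(2))/2)/3) + (C3*sin(sqrt(2)*3^(3/4)*c*cos(atan(sqrt(2))/2)/3) + C4*cos(sqrt(2)*3^(3/4)*c*cos(atan(sqrt(2))/2)/3))*exp(sqrt(2)*3^(3/4)*c*sin(atan(sqrt(2))/2)/3)


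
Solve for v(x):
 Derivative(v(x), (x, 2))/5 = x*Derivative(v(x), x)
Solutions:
 v(x) = C1 + C2*erfi(sqrt(10)*x/2)


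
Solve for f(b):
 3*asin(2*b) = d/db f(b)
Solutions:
 f(b) = C1 + 3*b*asin(2*b) + 3*sqrt(1 - 4*b^2)/2


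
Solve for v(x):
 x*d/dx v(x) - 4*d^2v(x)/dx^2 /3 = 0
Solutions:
 v(x) = C1 + C2*erfi(sqrt(6)*x/4)


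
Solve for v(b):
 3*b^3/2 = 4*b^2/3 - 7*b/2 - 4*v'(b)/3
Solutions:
 v(b) = C1 - 9*b^4/32 + b^3/3 - 21*b^2/16


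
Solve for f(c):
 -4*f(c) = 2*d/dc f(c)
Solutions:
 f(c) = C1*exp(-2*c)


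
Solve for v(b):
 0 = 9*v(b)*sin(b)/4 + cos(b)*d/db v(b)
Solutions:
 v(b) = C1*cos(b)^(9/4)


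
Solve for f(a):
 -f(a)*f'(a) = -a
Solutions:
 f(a) = -sqrt(C1 + a^2)
 f(a) = sqrt(C1 + a^2)


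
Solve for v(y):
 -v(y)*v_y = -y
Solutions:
 v(y) = -sqrt(C1 + y^2)
 v(y) = sqrt(C1 + y^2)


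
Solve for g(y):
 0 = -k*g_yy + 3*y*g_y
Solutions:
 g(y) = C1 + C2*erf(sqrt(6)*y*sqrt(-1/k)/2)/sqrt(-1/k)


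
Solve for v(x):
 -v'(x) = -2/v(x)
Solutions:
 v(x) = -sqrt(C1 + 4*x)
 v(x) = sqrt(C1 + 4*x)


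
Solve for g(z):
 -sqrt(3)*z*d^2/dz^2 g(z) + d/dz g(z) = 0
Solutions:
 g(z) = C1 + C2*z^(sqrt(3)/3 + 1)


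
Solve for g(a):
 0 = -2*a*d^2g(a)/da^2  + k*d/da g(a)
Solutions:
 g(a) = C1 + a^(re(k)/2 + 1)*(C2*sin(log(a)*Abs(im(k))/2) + C3*cos(log(a)*im(k)/2))


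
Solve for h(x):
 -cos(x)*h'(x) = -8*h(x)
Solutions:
 h(x) = C1*(sin(x)^4 + 4*sin(x)^3 + 6*sin(x)^2 + 4*sin(x) + 1)/(sin(x)^4 - 4*sin(x)^3 + 6*sin(x)^2 - 4*sin(x) + 1)


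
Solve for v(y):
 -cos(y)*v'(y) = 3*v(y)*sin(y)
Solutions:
 v(y) = C1*cos(y)^3


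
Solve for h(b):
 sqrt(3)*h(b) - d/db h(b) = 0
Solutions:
 h(b) = C1*exp(sqrt(3)*b)


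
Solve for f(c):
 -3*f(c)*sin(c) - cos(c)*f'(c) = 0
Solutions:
 f(c) = C1*cos(c)^3


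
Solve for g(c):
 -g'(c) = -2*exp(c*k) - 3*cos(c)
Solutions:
 g(c) = C1 + 3*sin(c) + 2*exp(c*k)/k


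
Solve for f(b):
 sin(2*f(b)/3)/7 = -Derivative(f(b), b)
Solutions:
 b/7 + 3*log(cos(2*f(b)/3) - 1)/4 - 3*log(cos(2*f(b)/3) + 1)/4 = C1


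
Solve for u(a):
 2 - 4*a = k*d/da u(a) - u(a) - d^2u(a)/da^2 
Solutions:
 u(a) = C1*exp(a*(k - sqrt(k^2 - 4))/2) + C2*exp(a*(k + sqrt(k^2 - 4))/2) + 4*a + 4*k - 2


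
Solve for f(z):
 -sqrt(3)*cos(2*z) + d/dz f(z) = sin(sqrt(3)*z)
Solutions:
 f(z) = C1 + sqrt(3)*sin(2*z)/2 - sqrt(3)*cos(sqrt(3)*z)/3


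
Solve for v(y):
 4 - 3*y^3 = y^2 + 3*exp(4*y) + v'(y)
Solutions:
 v(y) = C1 - 3*y^4/4 - y^3/3 + 4*y - 3*exp(4*y)/4


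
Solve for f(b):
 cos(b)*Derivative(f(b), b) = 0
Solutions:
 f(b) = C1


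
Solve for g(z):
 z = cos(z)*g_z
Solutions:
 g(z) = C1 + Integral(z/cos(z), z)


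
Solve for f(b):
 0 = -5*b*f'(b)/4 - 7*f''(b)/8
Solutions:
 f(b) = C1 + C2*erf(sqrt(35)*b/7)


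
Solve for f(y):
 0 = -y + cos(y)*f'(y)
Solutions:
 f(y) = C1 + Integral(y/cos(y), y)


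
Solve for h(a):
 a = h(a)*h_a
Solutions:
 h(a) = -sqrt(C1 + a^2)
 h(a) = sqrt(C1 + a^2)


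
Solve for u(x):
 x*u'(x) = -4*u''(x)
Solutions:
 u(x) = C1 + C2*erf(sqrt(2)*x/4)


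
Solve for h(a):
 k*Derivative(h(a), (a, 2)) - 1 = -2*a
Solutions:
 h(a) = C1 + C2*a - a^3/(3*k) + a^2/(2*k)


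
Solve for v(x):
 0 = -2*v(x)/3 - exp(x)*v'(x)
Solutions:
 v(x) = C1*exp(2*exp(-x)/3)


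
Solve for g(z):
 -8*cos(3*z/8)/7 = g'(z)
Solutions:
 g(z) = C1 - 64*sin(3*z/8)/21


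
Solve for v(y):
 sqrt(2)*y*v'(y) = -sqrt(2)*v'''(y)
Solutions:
 v(y) = C1 + Integral(C2*airyai(-y) + C3*airybi(-y), y)


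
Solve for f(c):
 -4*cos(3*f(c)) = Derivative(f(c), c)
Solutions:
 f(c) = -asin((C1 + exp(24*c))/(C1 - exp(24*c)))/3 + pi/3
 f(c) = asin((C1 + exp(24*c))/(C1 - exp(24*c)))/3


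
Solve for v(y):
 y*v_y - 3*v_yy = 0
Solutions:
 v(y) = C1 + C2*erfi(sqrt(6)*y/6)


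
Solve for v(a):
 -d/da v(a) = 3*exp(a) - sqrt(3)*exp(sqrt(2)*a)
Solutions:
 v(a) = C1 - 3*exp(a) + sqrt(6)*exp(sqrt(2)*a)/2


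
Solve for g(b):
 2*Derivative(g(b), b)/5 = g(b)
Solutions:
 g(b) = C1*exp(5*b/2)


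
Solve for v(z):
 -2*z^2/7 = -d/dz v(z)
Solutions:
 v(z) = C1 + 2*z^3/21


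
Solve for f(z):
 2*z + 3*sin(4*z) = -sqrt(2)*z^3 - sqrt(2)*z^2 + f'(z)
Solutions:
 f(z) = C1 + sqrt(2)*z^4/4 + sqrt(2)*z^3/3 + z^2 - 3*cos(4*z)/4


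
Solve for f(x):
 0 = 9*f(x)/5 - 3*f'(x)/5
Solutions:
 f(x) = C1*exp(3*x)


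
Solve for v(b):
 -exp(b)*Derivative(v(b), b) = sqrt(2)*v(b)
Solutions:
 v(b) = C1*exp(sqrt(2)*exp(-b))


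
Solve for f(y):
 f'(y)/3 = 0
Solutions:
 f(y) = C1


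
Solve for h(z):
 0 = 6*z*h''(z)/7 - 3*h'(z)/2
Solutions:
 h(z) = C1 + C2*z^(11/4)


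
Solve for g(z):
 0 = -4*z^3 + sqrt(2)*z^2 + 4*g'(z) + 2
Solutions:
 g(z) = C1 + z^4/4 - sqrt(2)*z^3/12 - z/2


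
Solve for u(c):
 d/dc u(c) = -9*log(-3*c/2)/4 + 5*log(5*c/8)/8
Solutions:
 u(c) = C1 - 13*c*log(c)/8 + c*(-18*log(3) + 3*log(2) + 5*log(5) + 13 - 18*I*pi)/8


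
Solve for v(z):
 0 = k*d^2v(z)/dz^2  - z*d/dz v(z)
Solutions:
 v(z) = C1 + C2*erf(sqrt(2)*z*sqrt(-1/k)/2)/sqrt(-1/k)


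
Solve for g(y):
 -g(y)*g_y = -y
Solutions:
 g(y) = -sqrt(C1 + y^2)
 g(y) = sqrt(C1 + y^2)


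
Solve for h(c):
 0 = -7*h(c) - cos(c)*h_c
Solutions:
 h(c) = C1*sqrt(sin(c) - 1)*(sin(c)^3 - 3*sin(c)^2 + 3*sin(c) - 1)/(sqrt(sin(c) + 1)*(sin(c)^3 + 3*sin(c)^2 + 3*sin(c) + 1))


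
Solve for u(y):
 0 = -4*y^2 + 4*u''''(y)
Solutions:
 u(y) = C1 + C2*y + C3*y^2 + C4*y^3 + y^6/360


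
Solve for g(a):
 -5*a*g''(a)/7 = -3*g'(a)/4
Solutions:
 g(a) = C1 + C2*a^(41/20)


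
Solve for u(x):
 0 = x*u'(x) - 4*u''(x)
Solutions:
 u(x) = C1 + C2*erfi(sqrt(2)*x/4)


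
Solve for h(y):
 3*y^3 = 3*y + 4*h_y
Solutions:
 h(y) = C1 + 3*y^4/16 - 3*y^2/8


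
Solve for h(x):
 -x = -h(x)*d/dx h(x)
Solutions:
 h(x) = -sqrt(C1 + x^2)
 h(x) = sqrt(C1 + x^2)


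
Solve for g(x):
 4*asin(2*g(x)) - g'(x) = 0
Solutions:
 Integral(1/asin(2*_y), (_y, g(x))) = C1 + 4*x


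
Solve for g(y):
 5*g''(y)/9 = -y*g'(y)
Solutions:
 g(y) = C1 + C2*erf(3*sqrt(10)*y/10)


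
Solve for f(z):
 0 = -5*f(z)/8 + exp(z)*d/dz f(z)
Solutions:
 f(z) = C1*exp(-5*exp(-z)/8)


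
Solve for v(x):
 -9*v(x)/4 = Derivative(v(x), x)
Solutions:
 v(x) = C1*exp(-9*x/4)


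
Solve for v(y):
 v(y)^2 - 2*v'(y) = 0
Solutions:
 v(y) = -2/(C1 + y)


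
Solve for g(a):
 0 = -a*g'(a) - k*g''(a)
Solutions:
 g(a) = C1 + C2*sqrt(k)*erf(sqrt(2)*a*sqrt(1/k)/2)


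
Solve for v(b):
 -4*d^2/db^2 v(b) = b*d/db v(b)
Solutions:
 v(b) = C1 + C2*erf(sqrt(2)*b/4)


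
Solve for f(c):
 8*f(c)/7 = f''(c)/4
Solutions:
 f(c) = C1*exp(-4*sqrt(14)*c/7) + C2*exp(4*sqrt(14)*c/7)


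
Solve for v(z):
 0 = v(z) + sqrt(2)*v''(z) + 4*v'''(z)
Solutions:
 v(z) = C1*exp(z*(-2*sqrt(2) + 2^(2/3)/(sqrt(2) + 108 + sqrt(-2 + (sqrt(2) + 108)^2))^(1/3) + 2^(1/3)*(sqrt(2) + 108 + sqrt(-2 + (sqrt(2) + 108)^2))^(1/3))/24)*sin(2^(1/3)*sqrt(3)*z*(-(sqrt(2) + 108 + sqrt(-2 + (sqrt(2) + 108)^2))^(1/3) + 2^(1/3)/(sqrt(2) + 108 + sqrt(-2 + (sqrt(2) + 108)^2))^(1/3))/24) + C2*exp(z*(-2*sqrt(2) + 2^(2/3)/(sqrt(2) + 108 + sqrt(-2 + (sqrt(2) + 108)^2))^(1/3) + 2^(1/3)*(sqrt(2) + 108 + sqrt(-2 + (sqrt(2) + 108)^2))^(1/3))/24)*cos(2^(1/3)*sqrt(3)*z*(-(sqrt(2) + 108 + sqrt(-2 + (sqrt(2) + 108)^2))^(1/3) + 2^(1/3)/(sqrt(2) + 108 + sqrt(-2 + (sqrt(2) + 108)^2))^(1/3))/24) + C3*exp(-z*(2^(2/3)/(sqrt(2) + 108 + sqrt(-2 + (sqrt(2) + 108)^2))^(1/3) + sqrt(2) + 2^(1/3)*(sqrt(2) + 108 + sqrt(-2 + (sqrt(2) + 108)^2))^(1/3))/12)


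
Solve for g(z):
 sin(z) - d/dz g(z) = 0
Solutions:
 g(z) = C1 - cos(z)


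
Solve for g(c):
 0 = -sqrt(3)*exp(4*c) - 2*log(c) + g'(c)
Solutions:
 g(c) = C1 + 2*c*log(c) - 2*c + sqrt(3)*exp(4*c)/4


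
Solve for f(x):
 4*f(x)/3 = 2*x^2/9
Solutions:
 f(x) = x^2/6


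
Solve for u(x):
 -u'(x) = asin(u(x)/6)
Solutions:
 Integral(1/asin(_y/6), (_y, u(x))) = C1 - x


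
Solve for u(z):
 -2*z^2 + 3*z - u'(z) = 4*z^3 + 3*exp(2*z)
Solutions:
 u(z) = C1 - z^4 - 2*z^3/3 + 3*z^2/2 - 3*exp(2*z)/2


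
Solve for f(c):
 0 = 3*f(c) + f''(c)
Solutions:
 f(c) = C1*sin(sqrt(3)*c) + C2*cos(sqrt(3)*c)


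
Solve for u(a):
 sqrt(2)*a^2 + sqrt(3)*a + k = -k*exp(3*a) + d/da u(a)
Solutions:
 u(a) = C1 + sqrt(2)*a^3/3 + sqrt(3)*a^2/2 + a*k + k*exp(3*a)/3


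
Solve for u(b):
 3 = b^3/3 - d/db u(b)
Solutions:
 u(b) = C1 + b^4/12 - 3*b


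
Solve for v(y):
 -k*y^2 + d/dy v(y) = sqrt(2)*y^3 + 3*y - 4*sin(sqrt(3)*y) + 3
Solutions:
 v(y) = C1 + k*y^3/3 + sqrt(2)*y^4/4 + 3*y^2/2 + 3*y + 4*sqrt(3)*cos(sqrt(3)*y)/3


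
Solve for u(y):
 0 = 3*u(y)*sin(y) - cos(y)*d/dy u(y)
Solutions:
 u(y) = C1/cos(y)^3


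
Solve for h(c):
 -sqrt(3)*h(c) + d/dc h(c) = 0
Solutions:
 h(c) = C1*exp(sqrt(3)*c)


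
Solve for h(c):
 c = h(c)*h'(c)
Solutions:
 h(c) = -sqrt(C1 + c^2)
 h(c) = sqrt(C1 + c^2)


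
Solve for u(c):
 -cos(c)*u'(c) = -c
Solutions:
 u(c) = C1 + Integral(c/cos(c), c)


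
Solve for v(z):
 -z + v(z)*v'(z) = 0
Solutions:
 v(z) = -sqrt(C1 + z^2)
 v(z) = sqrt(C1 + z^2)


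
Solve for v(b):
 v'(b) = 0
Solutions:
 v(b) = C1


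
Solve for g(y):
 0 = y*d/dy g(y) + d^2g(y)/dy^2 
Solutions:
 g(y) = C1 + C2*erf(sqrt(2)*y/2)


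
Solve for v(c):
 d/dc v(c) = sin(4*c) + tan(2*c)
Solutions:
 v(c) = C1 - log(cos(2*c))/2 - cos(4*c)/4


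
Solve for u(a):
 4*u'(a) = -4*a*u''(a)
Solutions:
 u(a) = C1 + C2*log(a)


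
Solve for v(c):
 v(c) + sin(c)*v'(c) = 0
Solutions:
 v(c) = C1*sqrt(cos(c) + 1)/sqrt(cos(c) - 1)


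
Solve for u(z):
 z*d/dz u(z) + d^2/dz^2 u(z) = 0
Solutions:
 u(z) = C1 + C2*erf(sqrt(2)*z/2)


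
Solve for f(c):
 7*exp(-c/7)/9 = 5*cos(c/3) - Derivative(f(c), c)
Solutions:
 f(c) = C1 + 15*sin(c/3) + 49*exp(-c/7)/9


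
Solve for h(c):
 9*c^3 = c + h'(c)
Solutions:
 h(c) = C1 + 9*c^4/4 - c^2/2


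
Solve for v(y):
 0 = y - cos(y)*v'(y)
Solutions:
 v(y) = C1 + Integral(y/cos(y), y)


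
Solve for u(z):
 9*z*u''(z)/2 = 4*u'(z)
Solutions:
 u(z) = C1 + C2*z^(17/9)


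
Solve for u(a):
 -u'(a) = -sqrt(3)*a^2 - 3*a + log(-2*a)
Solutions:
 u(a) = C1 + sqrt(3)*a^3/3 + 3*a^2/2 - a*log(-a) + a*(1 - log(2))


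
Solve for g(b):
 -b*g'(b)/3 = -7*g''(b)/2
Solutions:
 g(b) = C1 + C2*erfi(sqrt(21)*b/21)


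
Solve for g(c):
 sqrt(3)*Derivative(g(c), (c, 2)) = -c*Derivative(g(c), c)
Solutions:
 g(c) = C1 + C2*erf(sqrt(2)*3^(3/4)*c/6)


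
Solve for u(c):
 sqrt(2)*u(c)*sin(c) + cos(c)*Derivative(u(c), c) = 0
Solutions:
 u(c) = C1*cos(c)^(sqrt(2))


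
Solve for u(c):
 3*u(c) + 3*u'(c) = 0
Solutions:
 u(c) = C1*exp(-c)


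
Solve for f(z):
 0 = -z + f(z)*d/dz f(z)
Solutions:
 f(z) = -sqrt(C1 + z^2)
 f(z) = sqrt(C1 + z^2)


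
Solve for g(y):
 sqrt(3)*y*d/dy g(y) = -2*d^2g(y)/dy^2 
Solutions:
 g(y) = C1 + C2*erf(3^(1/4)*y/2)


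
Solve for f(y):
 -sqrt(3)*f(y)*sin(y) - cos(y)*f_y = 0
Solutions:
 f(y) = C1*cos(y)^(sqrt(3))


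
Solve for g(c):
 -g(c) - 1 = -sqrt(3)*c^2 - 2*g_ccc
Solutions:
 g(c) = C3*exp(2^(2/3)*c/2) + sqrt(3)*c^2 + (C1*sin(2^(2/3)*sqrt(3)*c/4) + C2*cos(2^(2/3)*sqrt(3)*c/4))*exp(-2^(2/3)*c/4) - 1


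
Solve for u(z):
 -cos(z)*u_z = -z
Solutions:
 u(z) = C1 + Integral(z/cos(z), z)


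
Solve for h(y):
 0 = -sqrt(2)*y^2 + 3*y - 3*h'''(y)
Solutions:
 h(y) = C1 + C2*y + C3*y^2 - sqrt(2)*y^5/180 + y^4/24


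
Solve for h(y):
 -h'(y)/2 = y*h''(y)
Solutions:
 h(y) = C1 + C2*sqrt(y)


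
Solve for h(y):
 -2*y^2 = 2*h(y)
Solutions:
 h(y) = -y^2


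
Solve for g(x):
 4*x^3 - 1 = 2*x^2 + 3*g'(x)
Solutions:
 g(x) = C1 + x^4/3 - 2*x^3/9 - x/3


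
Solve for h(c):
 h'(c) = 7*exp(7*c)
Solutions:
 h(c) = C1 + exp(7*c)


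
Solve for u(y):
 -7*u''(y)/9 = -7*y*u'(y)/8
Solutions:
 u(y) = C1 + C2*erfi(3*y/4)


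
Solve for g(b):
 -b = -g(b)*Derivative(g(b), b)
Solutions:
 g(b) = -sqrt(C1 + b^2)
 g(b) = sqrt(C1 + b^2)


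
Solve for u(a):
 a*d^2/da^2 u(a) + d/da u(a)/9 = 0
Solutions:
 u(a) = C1 + C2*a^(8/9)


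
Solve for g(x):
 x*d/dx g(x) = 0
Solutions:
 g(x) = C1


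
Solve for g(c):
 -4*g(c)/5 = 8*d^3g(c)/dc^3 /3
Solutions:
 g(c) = C3*exp(-10^(2/3)*3^(1/3)*c/10) + (C1*sin(10^(2/3)*3^(5/6)*c/20) + C2*cos(10^(2/3)*3^(5/6)*c/20))*exp(10^(2/3)*3^(1/3)*c/20)


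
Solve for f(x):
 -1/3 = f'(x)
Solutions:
 f(x) = C1 - x/3


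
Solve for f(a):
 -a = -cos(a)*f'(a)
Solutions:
 f(a) = C1 + Integral(a/cos(a), a)


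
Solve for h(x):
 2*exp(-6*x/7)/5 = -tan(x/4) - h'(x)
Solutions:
 h(x) = C1 - 2*log(tan(x/4)^2 + 1) + 7*exp(-6*x/7)/15


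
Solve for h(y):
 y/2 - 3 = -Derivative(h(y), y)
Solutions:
 h(y) = C1 - y^2/4 + 3*y


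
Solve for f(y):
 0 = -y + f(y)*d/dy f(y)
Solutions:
 f(y) = -sqrt(C1 + y^2)
 f(y) = sqrt(C1 + y^2)


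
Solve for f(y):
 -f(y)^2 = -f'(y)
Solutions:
 f(y) = -1/(C1 + y)


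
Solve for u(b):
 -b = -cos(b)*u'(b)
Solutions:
 u(b) = C1 + Integral(b/cos(b), b)


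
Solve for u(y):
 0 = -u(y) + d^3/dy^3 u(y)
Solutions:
 u(y) = C3*exp(y) + (C1*sin(sqrt(3)*y/2) + C2*cos(sqrt(3)*y/2))*exp(-y/2)


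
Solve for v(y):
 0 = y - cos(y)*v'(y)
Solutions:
 v(y) = C1 + Integral(y/cos(y), y)


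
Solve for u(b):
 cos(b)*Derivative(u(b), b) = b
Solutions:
 u(b) = C1 + Integral(b/cos(b), b)


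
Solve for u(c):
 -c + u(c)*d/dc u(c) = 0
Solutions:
 u(c) = -sqrt(C1 + c^2)
 u(c) = sqrt(C1 + c^2)


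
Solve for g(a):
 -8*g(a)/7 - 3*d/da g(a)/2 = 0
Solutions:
 g(a) = C1*exp(-16*a/21)


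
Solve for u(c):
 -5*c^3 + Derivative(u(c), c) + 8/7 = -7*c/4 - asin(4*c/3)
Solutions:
 u(c) = C1 + 5*c^4/4 - 7*c^2/8 - c*asin(4*c/3) - 8*c/7 - sqrt(9 - 16*c^2)/4


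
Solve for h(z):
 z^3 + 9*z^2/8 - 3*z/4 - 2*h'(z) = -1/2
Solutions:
 h(z) = C1 + z^4/8 + 3*z^3/16 - 3*z^2/16 + z/4


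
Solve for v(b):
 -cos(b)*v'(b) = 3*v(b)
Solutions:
 v(b) = C1*(sin(b) - 1)^(3/2)/(sin(b) + 1)^(3/2)


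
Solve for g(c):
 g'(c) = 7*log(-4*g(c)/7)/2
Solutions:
 -2*Integral(1/(log(-_y) - log(7) + 2*log(2)), (_y, g(c)))/7 = C1 - c


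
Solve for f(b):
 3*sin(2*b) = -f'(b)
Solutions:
 f(b) = C1 + 3*cos(2*b)/2


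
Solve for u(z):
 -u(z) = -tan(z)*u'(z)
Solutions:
 u(z) = C1*sin(z)


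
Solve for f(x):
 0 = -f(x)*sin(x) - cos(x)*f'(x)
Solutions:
 f(x) = C1*cos(x)


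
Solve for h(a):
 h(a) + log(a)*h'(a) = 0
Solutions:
 h(a) = C1*exp(-li(a))


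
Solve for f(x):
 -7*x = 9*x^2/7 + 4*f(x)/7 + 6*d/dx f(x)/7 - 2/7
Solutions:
 f(x) = C1*exp(-2*x/3) - 9*x^2/4 - 11*x/2 + 35/4


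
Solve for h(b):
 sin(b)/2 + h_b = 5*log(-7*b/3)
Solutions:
 h(b) = C1 + 5*b*log(-b) - 5*b*log(3) - 5*b + 5*b*log(7) + cos(b)/2


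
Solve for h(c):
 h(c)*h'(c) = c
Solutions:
 h(c) = -sqrt(C1 + c^2)
 h(c) = sqrt(C1 + c^2)


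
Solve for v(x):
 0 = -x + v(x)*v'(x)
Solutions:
 v(x) = -sqrt(C1 + x^2)
 v(x) = sqrt(C1 + x^2)


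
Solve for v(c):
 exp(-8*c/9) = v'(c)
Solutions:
 v(c) = C1 - 9*exp(-8*c/9)/8


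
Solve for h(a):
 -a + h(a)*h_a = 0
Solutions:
 h(a) = -sqrt(C1 + a^2)
 h(a) = sqrt(C1 + a^2)


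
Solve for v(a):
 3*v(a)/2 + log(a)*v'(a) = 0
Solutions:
 v(a) = C1*exp(-3*li(a)/2)


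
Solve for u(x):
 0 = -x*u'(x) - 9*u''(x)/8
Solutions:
 u(x) = C1 + C2*erf(2*x/3)


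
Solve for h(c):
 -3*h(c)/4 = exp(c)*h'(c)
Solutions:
 h(c) = C1*exp(3*exp(-c)/4)


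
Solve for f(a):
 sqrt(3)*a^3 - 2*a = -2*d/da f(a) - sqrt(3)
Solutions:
 f(a) = C1 - sqrt(3)*a^4/8 + a^2/2 - sqrt(3)*a/2


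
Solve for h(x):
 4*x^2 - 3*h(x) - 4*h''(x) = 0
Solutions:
 h(x) = C1*sin(sqrt(3)*x/2) + C2*cos(sqrt(3)*x/2) + 4*x^2/3 - 32/9


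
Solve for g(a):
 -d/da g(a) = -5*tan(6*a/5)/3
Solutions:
 g(a) = C1 - 25*log(cos(6*a/5))/18


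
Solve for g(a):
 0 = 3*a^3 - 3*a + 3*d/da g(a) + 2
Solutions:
 g(a) = C1 - a^4/4 + a^2/2 - 2*a/3


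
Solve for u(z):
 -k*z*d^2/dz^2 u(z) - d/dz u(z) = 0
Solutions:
 u(z) = C1 + z^(((re(k) - 1)*re(k) + im(k)^2)/(re(k)^2 + im(k)^2))*(C2*sin(log(z)*Abs(im(k))/(re(k)^2 + im(k)^2)) + C3*cos(log(z)*im(k)/(re(k)^2 + im(k)^2)))


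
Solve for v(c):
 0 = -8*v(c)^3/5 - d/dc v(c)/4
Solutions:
 v(c) = -sqrt(10)*sqrt(-1/(C1 - 32*c))/2
 v(c) = sqrt(10)*sqrt(-1/(C1 - 32*c))/2


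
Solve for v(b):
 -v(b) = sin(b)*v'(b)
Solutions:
 v(b) = C1*sqrt(cos(b) + 1)/sqrt(cos(b) - 1)


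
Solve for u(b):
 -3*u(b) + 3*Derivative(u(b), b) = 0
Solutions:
 u(b) = C1*exp(b)


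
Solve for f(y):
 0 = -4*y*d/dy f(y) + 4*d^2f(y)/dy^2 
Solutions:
 f(y) = C1 + C2*erfi(sqrt(2)*y/2)


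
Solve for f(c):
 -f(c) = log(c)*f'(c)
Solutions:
 f(c) = C1*exp(-li(c))


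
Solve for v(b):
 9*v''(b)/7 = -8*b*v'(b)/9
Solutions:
 v(b) = C1 + C2*erf(2*sqrt(7)*b/9)


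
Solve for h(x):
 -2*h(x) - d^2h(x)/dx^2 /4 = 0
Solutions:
 h(x) = C1*sin(2*sqrt(2)*x) + C2*cos(2*sqrt(2)*x)


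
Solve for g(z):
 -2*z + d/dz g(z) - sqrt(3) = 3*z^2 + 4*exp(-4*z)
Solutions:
 g(z) = C1 + z^3 + z^2 + sqrt(3)*z - exp(-4*z)


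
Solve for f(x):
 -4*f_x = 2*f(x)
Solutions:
 f(x) = C1*exp(-x/2)


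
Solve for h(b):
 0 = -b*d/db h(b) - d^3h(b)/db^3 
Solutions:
 h(b) = C1 + Integral(C2*airyai(-b) + C3*airybi(-b), b)


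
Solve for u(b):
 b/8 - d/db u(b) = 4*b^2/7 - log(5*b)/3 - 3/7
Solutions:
 u(b) = C1 - 4*b^3/21 + b^2/16 + b*log(b)/3 + 2*b/21 + b*log(5)/3


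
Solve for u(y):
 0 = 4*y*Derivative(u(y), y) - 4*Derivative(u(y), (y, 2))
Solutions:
 u(y) = C1 + C2*erfi(sqrt(2)*y/2)


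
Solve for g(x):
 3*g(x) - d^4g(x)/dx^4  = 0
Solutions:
 g(x) = C1*exp(-3^(1/4)*x) + C2*exp(3^(1/4)*x) + C3*sin(3^(1/4)*x) + C4*cos(3^(1/4)*x)


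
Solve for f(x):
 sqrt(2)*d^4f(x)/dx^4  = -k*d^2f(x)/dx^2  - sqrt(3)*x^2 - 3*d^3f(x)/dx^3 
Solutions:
 f(x) = C1 + C2*x + C3*exp(sqrt(2)*x*(sqrt(-4*sqrt(2)*k + 9) - 3)/4) + C4*exp(-sqrt(2)*x*(sqrt(-4*sqrt(2)*k + 9) + 3)/4) - sqrt(3)*x^4/(12*k) + sqrt(3)*x^3/k^2 + x^2*(sqrt(6) - 9*sqrt(3)/k)/k^2


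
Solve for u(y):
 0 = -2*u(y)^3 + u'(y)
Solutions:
 u(y) = -sqrt(2)*sqrt(-1/(C1 + 2*y))/2
 u(y) = sqrt(2)*sqrt(-1/(C1 + 2*y))/2


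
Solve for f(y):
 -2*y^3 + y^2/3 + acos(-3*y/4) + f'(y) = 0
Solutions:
 f(y) = C1 + y^4/2 - y^3/9 - y*acos(-3*y/4) - sqrt(16 - 9*y^2)/3


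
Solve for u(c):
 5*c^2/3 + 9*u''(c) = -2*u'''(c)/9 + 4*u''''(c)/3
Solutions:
 u(c) = C1 + C2*c + C3*exp(c*(1 - sqrt(973))/12) + C4*exp(c*(1 + sqrt(973))/12) - 5*c^4/324 + 10*c^3/6561 - 4880*c^2/177147


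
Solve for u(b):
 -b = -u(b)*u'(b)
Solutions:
 u(b) = -sqrt(C1 + b^2)
 u(b) = sqrt(C1 + b^2)


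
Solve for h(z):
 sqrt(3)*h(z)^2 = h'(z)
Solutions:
 h(z) = -1/(C1 + sqrt(3)*z)


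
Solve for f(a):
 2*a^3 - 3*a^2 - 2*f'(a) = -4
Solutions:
 f(a) = C1 + a^4/4 - a^3/2 + 2*a


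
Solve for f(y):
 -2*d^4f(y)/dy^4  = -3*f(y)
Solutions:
 f(y) = C1*exp(-2^(3/4)*3^(1/4)*y/2) + C2*exp(2^(3/4)*3^(1/4)*y/2) + C3*sin(2^(3/4)*3^(1/4)*y/2) + C4*cos(2^(3/4)*3^(1/4)*y/2)


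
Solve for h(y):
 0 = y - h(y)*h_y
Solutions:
 h(y) = -sqrt(C1 + y^2)
 h(y) = sqrt(C1 + y^2)


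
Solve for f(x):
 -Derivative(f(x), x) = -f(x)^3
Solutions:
 f(x) = -sqrt(2)*sqrt(-1/(C1 + x))/2
 f(x) = sqrt(2)*sqrt(-1/(C1 + x))/2


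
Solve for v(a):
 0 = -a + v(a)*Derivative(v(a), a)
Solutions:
 v(a) = -sqrt(C1 + a^2)
 v(a) = sqrt(C1 + a^2)


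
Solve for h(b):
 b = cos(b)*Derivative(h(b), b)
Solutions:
 h(b) = C1 + Integral(b/cos(b), b)


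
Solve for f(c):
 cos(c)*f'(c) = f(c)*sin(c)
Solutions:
 f(c) = C1/cos(c)


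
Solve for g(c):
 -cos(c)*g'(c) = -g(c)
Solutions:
 g(c) = C1*sqrt(sin(c) + 1)/sqrt(sin(c) - 1)


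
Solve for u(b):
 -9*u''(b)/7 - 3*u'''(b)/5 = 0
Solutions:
 u(b) = C1 + C2*b + C3*exp(-15*b/7)


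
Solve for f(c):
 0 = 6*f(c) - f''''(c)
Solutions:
 f(c) = C1*exp(-6^(1/4)*c) + C2*exp(6^(1/4)*c) + C3*sin(6^(1/4)*c) + C4*cos(6^(1/4)*c)


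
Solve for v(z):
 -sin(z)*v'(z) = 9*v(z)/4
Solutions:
 v(z) = C1*(cos(z) + 1)^(9/8)/(cos(z) - 1)^(9/8)


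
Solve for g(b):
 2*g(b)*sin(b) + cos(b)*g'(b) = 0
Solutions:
 g(b) = C1*cos(b)^2


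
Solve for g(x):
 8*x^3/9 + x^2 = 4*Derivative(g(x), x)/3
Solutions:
 g(x) = C1 + x^4/6 + x^3/4


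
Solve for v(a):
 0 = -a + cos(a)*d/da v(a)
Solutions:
 v(a) = C1 + Integral(a/cos(a), a)


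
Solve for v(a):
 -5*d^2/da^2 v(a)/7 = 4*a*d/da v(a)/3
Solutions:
 v(a) = C1 + C2*erf(sqrt(210)*a/15)


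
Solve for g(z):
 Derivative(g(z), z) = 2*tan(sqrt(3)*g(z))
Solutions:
 g(z) = sqrt(3)*(pi - asin(C1*exp(2*sqrt(3)*z)))/3
 g(z) = sqrt(3)*asin(C1*exp(2*sqrt(3)*z))/3


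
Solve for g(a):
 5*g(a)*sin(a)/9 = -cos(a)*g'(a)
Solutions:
 g(a) = C1*cos(a)^(5/9)


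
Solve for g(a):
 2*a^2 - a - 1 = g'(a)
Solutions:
 g(a) = C1 + 2*a^3/3 - a^2/2 - a


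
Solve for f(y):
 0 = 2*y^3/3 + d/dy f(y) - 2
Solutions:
 f(y) = C1 - y^4/6 + 2*y


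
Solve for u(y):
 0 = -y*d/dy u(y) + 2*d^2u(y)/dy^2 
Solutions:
 u(y) = C1 + C2*erfi(y/2)


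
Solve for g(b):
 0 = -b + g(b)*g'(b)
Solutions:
 g(b) = -sqrt(C1 + b^2)
 g(b) = sqrt(C1 + b^2)


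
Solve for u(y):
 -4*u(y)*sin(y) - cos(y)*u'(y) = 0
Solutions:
 u(y) = C1*cos(y)^4


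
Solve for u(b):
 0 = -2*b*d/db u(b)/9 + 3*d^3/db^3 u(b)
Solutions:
 u(b) = C1 + Integral(C2*airyai(2^(1/3)*b/3) + C3*airybi(2^(1/3)*b/3), b)


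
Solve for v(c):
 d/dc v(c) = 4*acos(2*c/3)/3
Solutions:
 v(c) = C1 + 4*c*acos(2*c/3)/3 - 2*sqrt(9 - 4*c^2)/3


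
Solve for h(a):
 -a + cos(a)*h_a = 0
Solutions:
 h(a) = C1 + Integral(a/cos(a), a)


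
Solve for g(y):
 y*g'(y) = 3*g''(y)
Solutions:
 g(y) = C1 + C2*erfi(sqrt(6)*y/6)


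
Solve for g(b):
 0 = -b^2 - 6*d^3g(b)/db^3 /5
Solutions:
 g(b) = C1 + C2*b + C3*b^2 - b^5/72


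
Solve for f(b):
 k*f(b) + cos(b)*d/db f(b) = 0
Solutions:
 f(b) = C1*exp(k*(log(sin(b) - 1) - log(sin(b) + 1))/2)


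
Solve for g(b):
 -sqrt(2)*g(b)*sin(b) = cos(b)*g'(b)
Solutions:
 g(b) = C1*cos(b)^(sqrt(2))


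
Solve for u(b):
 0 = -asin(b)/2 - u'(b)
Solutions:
 u(b) = C1 - b*asin(b)/2 - sqrt(1 - b^2)/2


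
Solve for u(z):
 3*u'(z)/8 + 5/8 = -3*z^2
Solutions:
 u(z) = C1 - 8*z^3/3 - 5*z/3


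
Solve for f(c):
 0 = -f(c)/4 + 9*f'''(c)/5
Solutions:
 f(c) = C3*exp(30^(1/3)*c/6) + (C1*sin(10^(1/3)*3^(5/6)*c/12) + C2*cos(10^(1/3)*3^(5/6)*c/12))*exp(-30^(1/3)*c/12)


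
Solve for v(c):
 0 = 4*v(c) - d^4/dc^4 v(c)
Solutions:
 v(c) = C1*exp(-sqrt(2)*c) + C2*exp(sqrt(2)*c) + C3*sin(sqrt(2)*c) + C4*cos(sqrt(2)*c)


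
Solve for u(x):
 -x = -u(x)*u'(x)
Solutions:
 u(x) = -sqrt(C1 + x^2)
 u(x) = sqrt(C1 + x^2)


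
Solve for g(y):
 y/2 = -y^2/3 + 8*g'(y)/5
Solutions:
 g(y) = C1 + 5*y^3/72 + 5*y^2/32


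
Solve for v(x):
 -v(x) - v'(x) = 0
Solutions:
 v(x) = C1*exp(-x)


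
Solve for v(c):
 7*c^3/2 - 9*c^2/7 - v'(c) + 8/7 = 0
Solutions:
 v(c) = C1 + 7*c^4/8 - 3*c^3/7 + 8*c/7


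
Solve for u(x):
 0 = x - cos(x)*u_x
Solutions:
 u(x) = C1 + Integral(x/cos(x), x)


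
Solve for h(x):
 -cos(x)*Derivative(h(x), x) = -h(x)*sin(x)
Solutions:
 h(x) = C1/cos(x)


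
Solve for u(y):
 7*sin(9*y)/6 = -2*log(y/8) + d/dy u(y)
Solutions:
 u(y) = C1 + 2*y*log(y) - 6*y*log(2) - 2*y - 7*cos(9*y)/54


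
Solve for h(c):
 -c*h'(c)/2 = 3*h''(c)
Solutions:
 h(c) = C1 + C2*erf(sqrt(3)*c/6)


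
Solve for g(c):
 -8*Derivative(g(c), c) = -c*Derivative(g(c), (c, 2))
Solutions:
 g(c) = C1 + C2*c^9


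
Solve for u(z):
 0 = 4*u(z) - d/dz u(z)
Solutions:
 u(z) = C1*exp(4*z)


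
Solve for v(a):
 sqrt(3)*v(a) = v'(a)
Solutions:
 v(a) = C1*exp(sqrt(3)*a)


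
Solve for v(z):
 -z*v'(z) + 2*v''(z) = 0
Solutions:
 v(z) = C1 + C2*erfi(z/2)


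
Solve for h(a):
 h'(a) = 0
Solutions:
 h(a) = C1


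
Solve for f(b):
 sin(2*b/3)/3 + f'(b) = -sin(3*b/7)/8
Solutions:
 f(b) = C1 + 7*cos(3*b/7)/24 + cos(2*b/3)/2


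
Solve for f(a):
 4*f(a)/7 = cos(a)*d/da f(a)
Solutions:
 f(a) = C1*(sin(a) + 1)^(2/7)/(sin(a) - 1)^(2/7)


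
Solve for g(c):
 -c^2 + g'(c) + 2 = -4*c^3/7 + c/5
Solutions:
 g(c) = C1 - c^4/7 + c^3/3 + c^2/10 - 2*c


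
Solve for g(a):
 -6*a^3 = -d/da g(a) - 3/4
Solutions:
 g(a) = C1 + 3*a^4/2 - 3*a/4


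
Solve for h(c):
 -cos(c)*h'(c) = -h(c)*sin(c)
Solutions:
 h(c) = C1/cos(c)


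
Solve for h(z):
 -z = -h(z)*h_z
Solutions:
 h(z) = -sqrt(C1 + z^2)
 h(z) = sqrt(C1 + z^2)


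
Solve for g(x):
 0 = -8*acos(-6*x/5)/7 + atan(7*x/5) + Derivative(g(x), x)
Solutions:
 g(x) = C1 + 8*x*acos(-6*x/5)/7 - x*atan(7*x/5) + 4*sqrt(25 - 36*x^2)/21 + 5*log(49*x^2 + 25)/14


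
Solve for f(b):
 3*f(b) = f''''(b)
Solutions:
 f(b) = C1*exp(-3^(1/4)*b) + C2*exp(3^(1/4)*b) + C3*sin(3^(1/4)*b) + C4*cos(3^(1/4)*b)


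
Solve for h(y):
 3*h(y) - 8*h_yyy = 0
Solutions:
 h(y) = C3*exp(3^(1/3)*y/2) + (C1*sin(3^(5/6)*y/4) + C2*cos(3^(5/6)*y/4))*exp(-3^(1/3)*y/4)


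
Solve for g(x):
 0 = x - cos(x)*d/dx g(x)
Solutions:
 g(x) = C1 + Integral(x/cos(x), x)


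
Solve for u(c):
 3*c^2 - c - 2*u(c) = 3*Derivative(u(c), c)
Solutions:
 u(c) = C1*exp(-2*c/3) + 3*c^2/2 - 5*c + 15/2


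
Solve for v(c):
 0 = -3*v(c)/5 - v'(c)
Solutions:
 v(c) = C1*exp(-3*c/5)


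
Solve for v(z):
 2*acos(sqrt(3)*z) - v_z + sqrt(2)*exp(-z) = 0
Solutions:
 v(z) = C1 + 2*z*acos(sqrt(3)*z) - 2*sqrt(3)*sqrt(1 - 3*z^2)/3 - sqrt(2)*exp(-z)


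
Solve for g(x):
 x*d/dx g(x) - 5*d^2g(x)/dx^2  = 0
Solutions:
 g(x) = C1 + C2*erfi(sqrt(10)*x/10)


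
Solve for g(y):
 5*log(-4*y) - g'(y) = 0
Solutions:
 g(y) = C1 + 5*y*log(-y) + 5*y*(-1 + 2*log(2))


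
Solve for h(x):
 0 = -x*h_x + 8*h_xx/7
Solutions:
 h(x) = C1 + C2*erfi(sqrt(7)*x/4)


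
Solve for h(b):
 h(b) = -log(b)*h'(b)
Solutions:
 h(b) = C1*exp(-li(b))


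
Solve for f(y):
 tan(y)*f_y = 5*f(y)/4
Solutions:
 f(y) = C1*sin(y)^(5/4)


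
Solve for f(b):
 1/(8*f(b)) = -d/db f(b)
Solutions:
 f(b) = -sqrt(C1 - b)/2
 f(b) = sqrt(C1 - b)/2


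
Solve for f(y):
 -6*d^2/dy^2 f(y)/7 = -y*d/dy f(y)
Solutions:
 f(y) = C1 + C2*erfi(sqrt(21)*y/6)


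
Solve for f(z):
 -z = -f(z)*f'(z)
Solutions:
 f(z) = -sqrt(C1 + z^2)
 f(z) = sqrt(C1 + z^2)


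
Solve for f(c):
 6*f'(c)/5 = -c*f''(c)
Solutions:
 f(c) = C1 + C2/c^(1/5)


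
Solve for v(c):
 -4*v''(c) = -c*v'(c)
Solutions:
 v(c) = C1 + C2*erfi(sqrt(2)*c/4)


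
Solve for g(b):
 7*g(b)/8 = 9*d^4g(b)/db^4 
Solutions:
 g(b) = C1*exp(-14^(1/4)*sqrt(3)*b/6) + C2*exp(14^(1/4)*sqrt(3)*b/6) + C3*sin(14^(1/4)*sqrt(3)*b/6) + C4*cos(14^(1/4)*sqrt(3)*b/6)


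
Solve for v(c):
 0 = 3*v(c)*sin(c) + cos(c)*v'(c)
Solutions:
 v(c) = C1*cos(c)^3


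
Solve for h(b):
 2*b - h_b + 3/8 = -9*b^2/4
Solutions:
 h(b) = C1 + 3*b^3/4 + b^2 + 3*b/8


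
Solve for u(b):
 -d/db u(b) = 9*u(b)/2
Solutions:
 u(b) = C1*exp(-9*b/2)


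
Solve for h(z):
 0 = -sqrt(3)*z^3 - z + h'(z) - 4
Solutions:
 h(z) = C1 + sqrt(3)*z^4/4 + z^2/2 + 4*z


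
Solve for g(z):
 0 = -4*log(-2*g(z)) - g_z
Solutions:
 Integral(1/(log(-_y) + log(2)), (_y, g(z)))/4 = C1 - z


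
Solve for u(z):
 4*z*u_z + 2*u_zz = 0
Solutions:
 u(z) = C1 + C2*erf(z)


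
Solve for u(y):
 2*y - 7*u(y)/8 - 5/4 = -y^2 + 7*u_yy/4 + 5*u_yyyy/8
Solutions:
 u(y) = C1*sin(sqrt(5)*y*sqrt(7 - sqrt(14))/5) + C2*sin(sqrt(5)*y*sqrt(sqrt(14) + 7)/5) + C3*cos(sqrt(5)*y*sqrt(7 - sqrt(14))/5) + C4*cos(sqrt(5)*y*sqrt(sqrt(14) + 7)/5) + 8*y^2/7 + 16*y/7 - 6


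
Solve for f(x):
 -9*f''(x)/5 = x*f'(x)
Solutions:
 f(x) = C1 + C2*erf(sqrt(10)*x/6)


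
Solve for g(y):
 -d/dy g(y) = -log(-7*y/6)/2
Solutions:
 g(y) = C1 + y*log(-y)/2 + y*(-log(6) - 1 + log(7))/2


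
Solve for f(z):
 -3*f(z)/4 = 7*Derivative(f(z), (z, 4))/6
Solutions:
 f(z) = (C1*sin(2^(1/4)*sqrt(3)*7^(3/4)*z/14) + C2*cos(2^(1/4)*sqrt(3)*7^(3/4)*z/14))*exp(-2^(1/4)*sqrt(3)*7^(3/4)*z/14) + (C3*sin(2^(1/4)*sqrt(3)*7^(3/4)*z/14) + C4*cos(2^(1/4)*sqrt(3)*7^(3/4)*z/14))*exp(2^(1/4)*sqrt(3)*7^(3/4)*z/14)


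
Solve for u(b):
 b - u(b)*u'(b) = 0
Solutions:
 u(b) = -sqrt(C1 + b^2)
 u(b) = sqrt(C1 + b^2)


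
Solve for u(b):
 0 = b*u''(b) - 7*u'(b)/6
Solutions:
 u(b) = C1 + C2*b^(13/6)


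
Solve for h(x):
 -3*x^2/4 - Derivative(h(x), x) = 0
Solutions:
 h(x) = C1 - x^3/4


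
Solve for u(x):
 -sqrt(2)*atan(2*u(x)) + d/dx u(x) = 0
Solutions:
 Integral(1/atan(2*_y), (_y, u(x))) = C1 + sqrt(2)*x


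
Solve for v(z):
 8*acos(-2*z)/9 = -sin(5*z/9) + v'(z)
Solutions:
 v(z) = C1 + 8*z*acos(-2*z)/9 + 4*sqrt(1 - 4*z^2)/9 - 9*cos(5*z/9)/5


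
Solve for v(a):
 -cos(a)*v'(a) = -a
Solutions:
 v(a) = C1 + Integral(a/cos(a), a)


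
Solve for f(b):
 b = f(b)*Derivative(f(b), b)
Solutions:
 f(b) = -sqrt(C1 + b^2)
 f(b) = sqrt(C1 + b^2)


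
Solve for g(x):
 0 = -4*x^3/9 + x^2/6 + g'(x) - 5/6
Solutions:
 g(x) = C1 + x^4/9 - x^3/18 + 5*x/6


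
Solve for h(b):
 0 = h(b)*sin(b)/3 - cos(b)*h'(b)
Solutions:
 h(b) = C1/cos(b)^(1/3)


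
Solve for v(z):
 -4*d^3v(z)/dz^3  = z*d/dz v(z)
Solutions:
 v(z) = C1 + Integral(C2*airyai(-2^(1/3)*z/2) + C3*airybi(-2^(1/3)*z/2), z)


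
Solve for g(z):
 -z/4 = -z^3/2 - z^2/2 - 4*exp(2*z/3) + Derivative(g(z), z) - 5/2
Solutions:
 g(z) = C1 + z^4/8 + z^3/6 - z^2/8 + 5*z/2 + 6*exp(2*z/3)


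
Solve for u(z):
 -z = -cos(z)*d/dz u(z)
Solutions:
 u(z) = C1 + Integral(z/cos(z), z)


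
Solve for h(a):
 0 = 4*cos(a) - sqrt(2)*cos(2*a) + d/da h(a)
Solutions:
 h(a) = C1 - 4*sin(a) + sqrt(2)*sin(2*a)/2


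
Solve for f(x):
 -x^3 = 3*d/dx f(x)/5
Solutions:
 f(x) = C1 - 5*x^4/12


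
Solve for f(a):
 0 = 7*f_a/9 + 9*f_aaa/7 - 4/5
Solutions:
 f(a) = C1 + C2*sin(7*a/9) + C3*cos(7*a/9) + 36*a/35


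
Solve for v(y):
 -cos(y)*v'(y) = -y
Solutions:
 v(y) = C1 + Integral(y/cos(y), y)


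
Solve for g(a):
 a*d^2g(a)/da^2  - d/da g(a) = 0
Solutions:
 g(a) = C1 + C2*a^2


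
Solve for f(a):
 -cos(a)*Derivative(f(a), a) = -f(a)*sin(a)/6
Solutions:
 f(a) = C1/cos(a)^(1/6)


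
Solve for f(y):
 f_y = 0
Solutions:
 f(y) = C1


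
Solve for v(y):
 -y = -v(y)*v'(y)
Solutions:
 v(y) = -sqrt(C1 + y^2)
 v(y) = sqrt(C1 + y^2)


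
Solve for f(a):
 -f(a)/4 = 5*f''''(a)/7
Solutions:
 f(a) = (C1*sin(5^(3/4)*7^(1/4)*a/10) + C2*cos(5^(3/4)*7^(1/4)*a/10))*exp(-5^(3/4)*7^(1/4)*a/10) + (C3*sin(5^(3/4)*7^(1/4)*a/10) + C4*cos(5^(3/4)*7^(1/4)*a/10))*exp(5^(3/4)*7^(1/4)*a/10)


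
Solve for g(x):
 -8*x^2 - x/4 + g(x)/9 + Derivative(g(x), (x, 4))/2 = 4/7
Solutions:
 g(x) = 72*x^2 + 9*x/4 + (C1*sin(2^(3/4)*sqrt(3)*x/6) + C2*cos(2^(3/4)*sqrt(3)*x/6))*exp(-2^(3/4)*sqrt(3)*x/6) + (C3*sin(2^(3/4)*sqrt(3)*x/6) + C4*cos(2^(3/4)*sqrt(3)*x/6))*exp(2^(3/4)*sqrt(3)*x/6) + 36/7


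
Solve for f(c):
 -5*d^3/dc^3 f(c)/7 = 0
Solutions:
 f(c) = C1 + C2*c + C3*c^2


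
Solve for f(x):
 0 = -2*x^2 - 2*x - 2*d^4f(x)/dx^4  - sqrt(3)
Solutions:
 f(x) = C1 + C2*x + C3*x^2 + C4*x^3 - x^6/360 - x^5/120 - sqrt(3)*x^4/48


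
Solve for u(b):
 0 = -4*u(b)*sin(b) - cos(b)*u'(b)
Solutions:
 u(b) = C1*cos(b)^4


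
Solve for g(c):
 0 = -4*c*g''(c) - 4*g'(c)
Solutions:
 g(c) = C1 + C2*log(c)


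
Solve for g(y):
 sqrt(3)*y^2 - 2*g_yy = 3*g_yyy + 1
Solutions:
 g(y) = C1 + C2*y + C3*exp(-2*y/3) + sqrt(3)*y^4/24 - sqrt(3)*y^3/4 + y^2*(-2 + 9*sqrt(3))/8


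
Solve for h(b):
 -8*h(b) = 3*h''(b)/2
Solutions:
 h(b) = C1*sin(4*sqrt(3)*b/3) + C2*cos(4*sqrt(3)*b/3)


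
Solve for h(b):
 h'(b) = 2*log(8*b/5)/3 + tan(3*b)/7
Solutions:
 h(b) = C1 + 2*b*log(b)/3 - 2*b*log(5)/3 - 2*b/3 + 2*b*log(2) - log(cos(3*b))/21


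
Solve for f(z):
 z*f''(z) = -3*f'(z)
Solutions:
 f(z) = C1 + C2/z^2


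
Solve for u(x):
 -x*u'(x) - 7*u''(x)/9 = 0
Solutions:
 u(x) = C1 + C2*erf(3*sqrt(14)*x/14)


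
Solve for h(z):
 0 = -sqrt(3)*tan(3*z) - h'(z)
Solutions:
 h(z) = C1 + sqrt(3)*log(cos(3*z))/3


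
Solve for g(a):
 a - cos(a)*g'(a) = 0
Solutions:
 g(a) = C1 + Integral(a/cos(a), a)


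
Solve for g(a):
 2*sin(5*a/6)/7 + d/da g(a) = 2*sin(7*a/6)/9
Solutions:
 g(a) = C1 + 12*cos(5*a/6)/35 - 4*cos(7*a/6)/21


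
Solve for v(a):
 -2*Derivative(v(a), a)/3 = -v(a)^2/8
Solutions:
 v(a) = -16/(C1 + 3*a)


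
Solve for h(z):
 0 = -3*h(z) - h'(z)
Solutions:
 h(z) = C1*exp(-3*z)


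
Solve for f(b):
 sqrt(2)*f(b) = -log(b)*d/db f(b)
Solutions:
 f(b) = C1*exp(-sqrt(2)*li(b))


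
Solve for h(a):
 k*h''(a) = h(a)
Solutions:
 h(a) = C1*exp(-a*sqrt(1/k)) + C2*exp(a*sqrt(1/k))


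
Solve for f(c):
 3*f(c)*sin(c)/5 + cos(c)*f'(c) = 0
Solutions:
 f(c) = C1*cos(c)^(3/5)


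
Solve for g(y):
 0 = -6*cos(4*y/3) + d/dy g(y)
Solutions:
 g(y) = C1 + 9*sin(4*y/3)/2


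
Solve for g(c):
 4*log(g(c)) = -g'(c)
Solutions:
 li(g(c)) = C1 - 4*c


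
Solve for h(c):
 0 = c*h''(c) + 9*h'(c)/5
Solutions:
 h(c) = C1 + C2/c^(4/5)


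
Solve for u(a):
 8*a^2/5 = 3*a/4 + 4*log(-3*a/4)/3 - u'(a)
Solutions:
 u(a) = C1 - 8*a^3/15 + 3*a^2/8 + 4*a*log(-a)/3 + 4*a*(-2*log(2) - 1 + log(3))/3


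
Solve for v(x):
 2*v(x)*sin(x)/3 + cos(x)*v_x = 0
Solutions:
 v(x) = C1*cos(x)^(2/3)


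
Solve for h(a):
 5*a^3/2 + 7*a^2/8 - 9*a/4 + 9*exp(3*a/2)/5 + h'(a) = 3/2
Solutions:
 h(a) = C1 - 5*a^4/8 - 7*a^3/24 + 9*a^2/8 + 3*a/2 - 6*exp(3*a/2)/5


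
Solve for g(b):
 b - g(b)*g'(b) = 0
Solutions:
 g(b) = -sqrt(C1 + b^2)
 g(b) = sqrt(C1 + b^2)


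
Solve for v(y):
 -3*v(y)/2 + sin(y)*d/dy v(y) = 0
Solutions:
 v(y) = C1*(cos(y) - 1)^(3/4)/(cos(y) + 1)^(3/4)


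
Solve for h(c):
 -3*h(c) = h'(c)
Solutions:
 h(c) = C1*exp(-3*c)


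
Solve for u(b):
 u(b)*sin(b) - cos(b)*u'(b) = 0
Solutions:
 u(b) = C1/cos(b)


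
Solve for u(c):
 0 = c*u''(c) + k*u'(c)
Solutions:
 u(c) = C1 + c^(1 - re(k))*(C2*sin(log(c)*Abs(im(k))) + C3*cos(log(c)*im(k)))


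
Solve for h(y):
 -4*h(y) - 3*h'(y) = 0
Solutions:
 h(y) = C1*exp(-4*y/3)


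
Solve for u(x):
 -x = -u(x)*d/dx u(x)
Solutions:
 u(x) = -sqrt(C1 + x^2)
 u(x) = sqrt(C1 + x^2)


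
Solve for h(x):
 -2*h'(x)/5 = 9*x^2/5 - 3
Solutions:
 h(x) = C1 - 3*x^3/2 + 15*x/2


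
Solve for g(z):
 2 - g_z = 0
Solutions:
 g(z) = C1 + 2*z


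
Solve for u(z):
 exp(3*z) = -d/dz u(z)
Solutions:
 u(z) = C1 - exp(3*z)/3


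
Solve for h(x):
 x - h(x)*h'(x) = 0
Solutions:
 h(x) = -sqrt(C1 + x^2)
 h(x) = sqrt(C1 + x^2)


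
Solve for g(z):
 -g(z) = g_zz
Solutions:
 g(z) = C1*sin(z) + C2*cos(z)


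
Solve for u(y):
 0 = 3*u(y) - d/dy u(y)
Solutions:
 u(y) = C1*exp(3*y)


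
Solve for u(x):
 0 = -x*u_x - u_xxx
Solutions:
 u(x) = C1 + Integral(C2*airyai(-x) + C3*airybi(-x), x)
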